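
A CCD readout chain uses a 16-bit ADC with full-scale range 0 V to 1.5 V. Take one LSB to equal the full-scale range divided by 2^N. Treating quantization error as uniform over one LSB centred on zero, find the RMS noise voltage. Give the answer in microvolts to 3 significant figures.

Full-scale range = 1.5 V.
LSB = 1.5 V / 2^16 = 22.888 µV.
RMS of a uniform error over width LSB is LSB/√12 = 6.61 µV.

6.61 µV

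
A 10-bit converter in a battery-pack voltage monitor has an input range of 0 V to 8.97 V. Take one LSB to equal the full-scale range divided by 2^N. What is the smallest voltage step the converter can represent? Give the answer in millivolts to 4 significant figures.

8.760 mV

Range is 8.97 V.
There are 2^10 = 1024 steps.
LSB = 8.97 V / 2^10 = 8.760 mV.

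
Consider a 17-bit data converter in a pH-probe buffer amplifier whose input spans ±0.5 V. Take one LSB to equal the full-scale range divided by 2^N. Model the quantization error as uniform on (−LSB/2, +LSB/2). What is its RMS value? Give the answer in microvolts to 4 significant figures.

Full-scale range = 0.5 V − (-0.5 V) = 1 V.
Step size = 1/131072 V = 7.62939 µV.
σ_q = LSB/√12 = 7.62939 µV/3.4641 = 2.202 µV.

2.202 µV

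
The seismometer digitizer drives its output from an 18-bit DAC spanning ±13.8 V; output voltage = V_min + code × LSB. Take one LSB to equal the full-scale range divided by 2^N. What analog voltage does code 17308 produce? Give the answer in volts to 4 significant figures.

Span: 13.8 V − (-13.8 V) = 27.6 V. LSB = 27.6 V / 2^18.
V_out = -13.8 + 17308 × (27.6/262144) V
      = -13.8 V + 1.82228 V = -11.9777 V.

-11.98 V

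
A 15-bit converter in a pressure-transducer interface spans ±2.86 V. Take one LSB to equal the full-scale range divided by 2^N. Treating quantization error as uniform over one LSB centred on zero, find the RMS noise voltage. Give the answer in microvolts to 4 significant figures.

Span: 2.86 V − (-2.86 V) = 5.72 V.
Step size = 5.72/32768 V = 174.561 µV.
σ_q = LSB/√12 = 174.561 µV/3.4641 = 50.39 µV.

50.39 µV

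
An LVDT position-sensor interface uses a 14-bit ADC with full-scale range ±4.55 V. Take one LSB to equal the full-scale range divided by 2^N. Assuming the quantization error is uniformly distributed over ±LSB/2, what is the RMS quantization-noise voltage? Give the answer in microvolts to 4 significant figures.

Range = 4.55 − (-4.55) = 9.1 V.
One LSB is 9.1 V / 16384 = 0.555420 mV.
σ_q = LSB/√12 = 0.555420 mV/3.4641 = 160.3 µV.

160.3 µV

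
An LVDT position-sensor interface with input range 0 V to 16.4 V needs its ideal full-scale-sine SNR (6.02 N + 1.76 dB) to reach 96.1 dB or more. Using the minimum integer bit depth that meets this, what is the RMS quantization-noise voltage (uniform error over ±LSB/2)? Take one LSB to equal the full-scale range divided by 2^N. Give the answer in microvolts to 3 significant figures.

72.2 µV

Span = 16.4 V.
Solving 6.02 N ≥ 96.1 − 1.76: N ≥ 15.671. Round up → N = 16.
One LSB is 16.4 V / 65536 = 250.24 µV.
V_rms = LSB/√12 = 72.2 µV.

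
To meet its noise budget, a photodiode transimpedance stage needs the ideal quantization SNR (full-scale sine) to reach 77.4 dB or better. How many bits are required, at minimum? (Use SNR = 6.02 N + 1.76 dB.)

13 bits

Required N = ⌈(77.4 − 1.76)/6.02⌉ = ⌈12.565⌉ = 13.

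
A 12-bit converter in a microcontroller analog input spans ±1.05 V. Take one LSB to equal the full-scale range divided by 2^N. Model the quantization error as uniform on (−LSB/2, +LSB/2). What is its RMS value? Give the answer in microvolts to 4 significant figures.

148.0 µV

Span: 1.05 V − (-1.05 V) = 2.1 V.
Step size = 2.1/4096 V = 0.512695 mV.
σ_q = LSB/√12 = 0.512695 mV/3.4641 = 148.0 µV.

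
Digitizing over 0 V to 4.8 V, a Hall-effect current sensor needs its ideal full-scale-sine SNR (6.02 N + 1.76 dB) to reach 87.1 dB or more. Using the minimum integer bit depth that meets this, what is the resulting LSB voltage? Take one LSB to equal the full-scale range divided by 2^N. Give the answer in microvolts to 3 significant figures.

146 µV

Range is 4.8 V.
6.02 N + 1.76 ≥ 87.1 gives N ≥ 14.176, so the minimum integer is 15.
LSB = 4.8 V / 2^15 = 146 µV.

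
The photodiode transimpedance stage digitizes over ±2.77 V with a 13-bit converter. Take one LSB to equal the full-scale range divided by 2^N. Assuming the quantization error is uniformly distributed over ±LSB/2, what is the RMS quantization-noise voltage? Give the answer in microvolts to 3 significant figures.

195 µV

The full-scale span is 2.77 − (-2.77) = 5.54 V.
One LSB is 5.54 V / 8192 = 0.67627 mV.
V_rms = LSB/√12 = 0.67627 mV / √12 = 195 µV.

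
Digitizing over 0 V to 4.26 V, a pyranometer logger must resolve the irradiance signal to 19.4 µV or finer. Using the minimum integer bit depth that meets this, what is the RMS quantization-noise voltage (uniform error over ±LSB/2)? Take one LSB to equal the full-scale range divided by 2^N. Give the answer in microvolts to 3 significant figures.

4.69 µV

Range is 4.26 V.
Levels needed ≥ 4.26/19.4 µV = 219600. 2^18 = 262144 suffices, so N_min = 18.
LSB = 4.26 V ÷ 2^18 = 4.26/262144 V = 16.251 µV.
RMS noise = LSB/√12 = 4.69 µV.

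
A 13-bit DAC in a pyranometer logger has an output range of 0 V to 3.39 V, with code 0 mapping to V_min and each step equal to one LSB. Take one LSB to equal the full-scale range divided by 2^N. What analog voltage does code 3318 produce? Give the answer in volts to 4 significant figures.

V_FS = 3.39 V. LSB = 3.39 V / 2^13.
Output = V_min + (3318/8192) × range = 0 + 0.405029 × 3.39 V
      = 0 V + 1.37305 V = 1.37305 V.

1.373 V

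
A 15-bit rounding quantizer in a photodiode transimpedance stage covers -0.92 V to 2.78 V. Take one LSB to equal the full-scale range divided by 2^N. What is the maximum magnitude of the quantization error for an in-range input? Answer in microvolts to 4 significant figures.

Full-scale range = 2.78 V − (-0.92 V) = 3.7 V.
LSB = 3.7 V ÷ 2^15 = 3.7/32768 V = 112.915 µV.
|e|_max = LSB/2 = 56.46 µV.

56.46 µV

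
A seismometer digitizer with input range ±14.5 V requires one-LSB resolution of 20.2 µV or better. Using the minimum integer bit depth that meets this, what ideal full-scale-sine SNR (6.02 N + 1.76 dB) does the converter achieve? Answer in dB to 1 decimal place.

128.2 dB

The full-scale span is 14.5 − (-14.5) = 29 V.
Need 2^N ≥ 29 V / 20.2 µV = 1.436e6 → N_min = 21.
SNR = 6.02 × 21 + 1.76 = 128.18 dB.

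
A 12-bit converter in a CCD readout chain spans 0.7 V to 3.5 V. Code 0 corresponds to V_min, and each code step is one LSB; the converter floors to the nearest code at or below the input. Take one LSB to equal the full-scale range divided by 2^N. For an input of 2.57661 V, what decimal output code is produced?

The full-scale span is 3.5 − (0.7) = 2.8 V. LSB = 2.8 V / 2^12 ≈ 0.6836 mV.
(V_in − V_min) × 2^12/range = (2.57661 − (0.7)) × 4096/2.8 = 2745.212.
Floor → code = 2745.

2745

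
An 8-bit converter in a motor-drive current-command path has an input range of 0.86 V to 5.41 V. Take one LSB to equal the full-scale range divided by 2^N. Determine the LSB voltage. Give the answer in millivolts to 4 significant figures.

17.77 mV

Span: 5.41 V − (0.86 V) = 4.55 V.
2^8 = 256 levels.
Step size = 4.55/256 V = 17.77 mV.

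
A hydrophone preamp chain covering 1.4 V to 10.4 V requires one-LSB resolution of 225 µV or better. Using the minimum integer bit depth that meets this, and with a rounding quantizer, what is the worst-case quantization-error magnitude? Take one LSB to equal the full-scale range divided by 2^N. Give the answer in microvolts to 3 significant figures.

68.7 µV

The full-scale span is 10.4 − (1.4) = 9 V.
Required number of levels: 9/225 µV = 40000; smallest N with 2^N ≥ that is 16.
One LSB is 9 V / 65536 = 137.33 µV.
|e|_max = LSB/2 = 68.7 µV.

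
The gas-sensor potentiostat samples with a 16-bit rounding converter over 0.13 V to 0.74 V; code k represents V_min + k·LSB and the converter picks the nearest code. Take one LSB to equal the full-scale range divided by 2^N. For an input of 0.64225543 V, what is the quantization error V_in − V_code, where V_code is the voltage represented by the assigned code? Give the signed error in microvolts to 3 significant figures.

−2.72 µV

Range = 0.74 − (0.13) = 0.61 V. LSB = 0.61 V / 2^16 ≈ 9.308 µV.
Position in LSBs: (0.64225543 − (0.13)) × 65536/0.61 = 55034.7080; rounding gives k = 55035.
V_code = 0.13 + (55035/65536) × 0.61 = 0.64225814819 V.
e = 0.64225543 − (0.64225814819) = −2.72 µV.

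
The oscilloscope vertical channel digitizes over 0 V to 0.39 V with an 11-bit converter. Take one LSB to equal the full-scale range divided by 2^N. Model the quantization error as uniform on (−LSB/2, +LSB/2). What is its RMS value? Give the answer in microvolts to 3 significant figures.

55.0 µV

V_FS = 0.39 V.
Step size = 0.39/2048 V = 190.43 µV.
V_rms = LSB/√12 = 190.43 µV / √12 = 55.0 µV.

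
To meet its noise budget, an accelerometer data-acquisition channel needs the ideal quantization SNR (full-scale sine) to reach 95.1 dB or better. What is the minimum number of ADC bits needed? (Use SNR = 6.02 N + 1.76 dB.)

N ≥ (95.1 − 1.76)/6.02 = 15.505 → N_min = 16.

16 bits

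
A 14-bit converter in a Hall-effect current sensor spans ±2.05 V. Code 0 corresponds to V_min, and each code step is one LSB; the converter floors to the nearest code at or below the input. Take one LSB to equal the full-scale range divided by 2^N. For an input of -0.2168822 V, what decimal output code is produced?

7325

Span: 2.05 V − (-2.05 V) = 4.1 V. LSB = 4.1 V / 2^14 ≈ 250.2 µV.
code = ⌊(V_in − V_min)/LSB⌋ = ⌊(V_in − V_min) × 2^14 / range⌋
     = ⌊(-0.2168822 − (-2.05)) × 16384 / 4.1⌋ = ⌊1.8331178 × 16384/4.1⌋
     = ⌊7325.318⌋ = 7325.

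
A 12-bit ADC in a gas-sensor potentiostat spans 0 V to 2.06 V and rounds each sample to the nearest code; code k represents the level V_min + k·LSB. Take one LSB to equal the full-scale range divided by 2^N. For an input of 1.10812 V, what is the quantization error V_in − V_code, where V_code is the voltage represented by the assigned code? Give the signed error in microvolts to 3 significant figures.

Span = 2.06 V. LSB = 2.06 V / 2^12 ≈ 0.5029 mV.
Position in LSBs: (1.10812 − (0)) × 4096/2.06 = 2203.3299; rounding gives k = 2203.
V_code = 0 + (2203/4096) × 2.06 = 1.107954102 V.
V_in − V_code = 1.10812 − (1.107954102) = +166 µV.

+166 µV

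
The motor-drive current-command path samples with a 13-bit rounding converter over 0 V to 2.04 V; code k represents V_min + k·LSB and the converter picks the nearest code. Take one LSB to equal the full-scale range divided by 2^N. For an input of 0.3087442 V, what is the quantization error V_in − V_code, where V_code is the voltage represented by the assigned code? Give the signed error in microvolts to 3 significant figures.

Range is 2.04 V. LSB = 2.04 V / 2^13 ≈ 249.0 µV.
(0.3087442 − (0)) / LSB = 0.3087442 × 8192/2.04 = 1239.8198. Nearest integer: k = 1240.
Reconstructed level: 0 + 1240 × 2.04/8192 V = 0.3087890625 V.
e = 0.3087442 − (0.3087890625) = −44.9 µV.

−44.9 µV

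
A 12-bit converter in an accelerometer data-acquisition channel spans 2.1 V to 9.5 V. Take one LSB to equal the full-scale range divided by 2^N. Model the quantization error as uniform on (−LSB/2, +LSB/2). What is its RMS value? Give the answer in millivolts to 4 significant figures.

0.5215 mV

The full-scale span is 9.5 − (2.1) = 7.4 V.
LSB = 7.4 V / 2^12 = 1.80664 mV.
For a uniform distribution on [−LSB/2, +LSB/2], V_rms = LSB/√12 = 1.80664 mV/3.4641 = 0.5215 mV.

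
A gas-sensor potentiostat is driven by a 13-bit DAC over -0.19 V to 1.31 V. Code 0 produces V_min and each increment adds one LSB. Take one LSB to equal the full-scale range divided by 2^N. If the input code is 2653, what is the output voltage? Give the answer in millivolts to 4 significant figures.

295.8 mV

Span: 1.31 V − (-0.19 V) = 1.5 V. LSB = 1.5 V / 2^13.
V_out = V_min + code × LSB = -0.19 V + 2653 × 1.5 V / 8192
      = -0.19 + 0.485779 = 0.295779 V.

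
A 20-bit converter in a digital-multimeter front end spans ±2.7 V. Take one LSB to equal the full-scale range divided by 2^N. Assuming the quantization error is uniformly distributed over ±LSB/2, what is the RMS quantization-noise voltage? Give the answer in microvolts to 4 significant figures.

Range = 2.7 − (-2.7) = 5.4 V.
LSB = 5.4 V ÷ 2^20 = 5.4/1048576 V = 5.14984 µV.
For a uniform distribution on [−LSB/2, +LSB/2], V_rms = LSB/√12 = 5.14984 µV/3.4641 = 1.487 µV.

1.487 µV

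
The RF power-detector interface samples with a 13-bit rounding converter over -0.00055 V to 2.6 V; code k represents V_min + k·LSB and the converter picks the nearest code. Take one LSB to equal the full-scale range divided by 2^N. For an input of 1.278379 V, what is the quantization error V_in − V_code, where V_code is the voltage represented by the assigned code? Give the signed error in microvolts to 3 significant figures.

−76.9 µV

Range = 2.6 − (-0.00055) = 2.60055 V. LSB = 2.60055 V / 2^13 ≈ 317.4 µV.
(V_in − V_min)/LSB = (1.278379 − (-0.00055)) × 8192/2.60055 = 4028.7579 → nearest code k = 4029.
V_code = -0.00055 + (4029/8192) × 2.60055 = 1.278455853 V.
V_in − V_code = 1.278379 − (1.278455853) = −76.9 µV.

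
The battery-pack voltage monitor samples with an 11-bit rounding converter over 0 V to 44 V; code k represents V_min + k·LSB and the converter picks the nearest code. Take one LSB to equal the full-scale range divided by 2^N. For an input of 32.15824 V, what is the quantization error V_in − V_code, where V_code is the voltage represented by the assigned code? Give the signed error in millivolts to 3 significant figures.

−3.87 mV

Span = 44 V. LSB = 44 V / 2^11 ≈ 21.48 mV.
(V_in − V_min)/LSB = (32.15824 − (0)) × 2048/44 = 1496.8199 → nearest code k = 1497.
V_code = V_min + k × range/2^11 = 0 + 1497 × 44/2048 = 32.16210938 V.
Error = V_in − V_code = 32.15824 − (32.16210938) = −3.87 mV.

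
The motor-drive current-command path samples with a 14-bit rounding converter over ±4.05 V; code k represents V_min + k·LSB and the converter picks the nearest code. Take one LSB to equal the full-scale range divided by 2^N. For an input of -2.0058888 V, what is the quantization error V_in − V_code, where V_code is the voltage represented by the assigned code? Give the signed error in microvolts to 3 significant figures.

The full-scale span is 4.05 − (-4.05) = 8.1 V. LSB = 8.1 V / 2^14 ≈ 494.4 µV.
(V_in − V_min)/LSB = (-2.0058888 − (-4.05)) × 16384/8.1 = 4134.6565 → nearest code k = 4135.
V_code = -4.05 + (4135/16384) × 8.1 = -2.0057189941 V.
e = -2.0058888 − (-2.0057189941) = −170 µV.

−170 µV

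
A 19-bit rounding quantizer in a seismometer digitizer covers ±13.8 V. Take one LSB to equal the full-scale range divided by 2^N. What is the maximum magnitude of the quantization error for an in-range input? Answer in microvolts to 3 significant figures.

Full-scale range = 13.8 V − (-13.8 V) = 27.6 V.
LSB = 27.6 V ÷ 2^19 = 27.6/524288 V = 52.643 µV.
Worst-case error for round-to-nearest is half an LSB: 26.3 µV.

26.3 µV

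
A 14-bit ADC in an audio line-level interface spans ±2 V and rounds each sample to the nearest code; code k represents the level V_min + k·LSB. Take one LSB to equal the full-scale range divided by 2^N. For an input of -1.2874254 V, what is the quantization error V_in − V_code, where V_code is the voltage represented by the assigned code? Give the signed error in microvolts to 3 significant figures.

−71.9 µV

The full-scale span is 2 − (-2) = 4 V. LSB = 4 V / 2^14 ≈ 244.1 µV.
Position in LSBs: (-1.2874254 − (-2)) × 16384/4 = 2918.7056; rounding gives k = 2919.
Reconstructed level: -2 + 2919 × 4/16384 V = -1.2873535156 V.
V_in − V_code = -1.2874254 − (-1.2873535156) = −71.9 µV.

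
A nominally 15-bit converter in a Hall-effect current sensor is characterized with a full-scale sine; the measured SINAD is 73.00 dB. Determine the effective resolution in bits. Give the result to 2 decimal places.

11.83 bits

ENOB = (73.00 − 1.76)/6.02 = 11.8339 bits.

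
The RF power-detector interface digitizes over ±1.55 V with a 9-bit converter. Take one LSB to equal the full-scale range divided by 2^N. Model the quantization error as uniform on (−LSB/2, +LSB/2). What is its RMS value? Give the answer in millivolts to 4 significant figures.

Full-scale range = 1.55 V − (-1.55 V) = 3.1 V.
LSB = 3.1 V / 2^9 = 6.05469 mV.
V_rms = LSB/√12 = 6.05469 mV / √12 = 1.748 mV.

1.748 mV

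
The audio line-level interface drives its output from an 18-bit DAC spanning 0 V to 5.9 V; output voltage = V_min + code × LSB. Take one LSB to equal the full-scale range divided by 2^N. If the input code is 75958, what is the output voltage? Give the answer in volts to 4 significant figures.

V_FS = 5.9 V. LSB = 5.9 V / 2^18.
V_out = V_min + code × LSB = 0 V + 75958 × 5.9 V / 262144
      = 0 V + 1.70956 V = 1.70956 V.

1.710 V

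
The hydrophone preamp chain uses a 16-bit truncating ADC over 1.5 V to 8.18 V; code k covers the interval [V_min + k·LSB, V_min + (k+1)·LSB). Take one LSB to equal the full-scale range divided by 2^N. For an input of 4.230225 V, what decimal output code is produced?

26785

Span: 8.18 V − (1.5 V) = 6.68 V. LSB = 6.68 V / 2^16 ≈ 101.9 µV.
V_in − V_min = 4.230225 − (1.5) = 2.730225 V.
Divide by LSB: 2.730225 × 65536/6.68 = 26785.6326.
Truncating gives code 26785.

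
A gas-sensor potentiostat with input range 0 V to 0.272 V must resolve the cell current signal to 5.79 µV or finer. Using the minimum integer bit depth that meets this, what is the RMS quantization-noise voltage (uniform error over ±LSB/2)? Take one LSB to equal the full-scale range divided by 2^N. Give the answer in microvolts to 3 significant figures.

Range is 0.272 V.
Required number of levels: 0.272/5.79 µV = 46978; smallest N with 2^N ≥ that is 16.
LSB = 0.272 V / 2^16 = 4.1504 µV.
RMS noise = LSB/√12 = 1.20 µV.

1.20 µV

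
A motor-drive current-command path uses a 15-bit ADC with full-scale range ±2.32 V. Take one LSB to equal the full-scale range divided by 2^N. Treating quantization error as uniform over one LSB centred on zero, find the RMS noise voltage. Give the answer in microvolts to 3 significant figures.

40.9 µV

Span: 2.32 V − (-2.32 V) = 4.64 V.
One LSB is 4.64 V / 32768 = 141.60 µV.
σ_q = LSB/√12 = 141.60 µV/3.4641 = 40.9 µV.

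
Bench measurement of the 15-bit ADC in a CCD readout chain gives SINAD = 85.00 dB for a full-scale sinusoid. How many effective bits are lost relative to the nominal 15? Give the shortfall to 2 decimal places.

1.17 bits

Effective bits = (85.00 − 1.76)/6.02 = 13.8272.
Lost resolution: 15 − 13.8272 = 1.1728 bits.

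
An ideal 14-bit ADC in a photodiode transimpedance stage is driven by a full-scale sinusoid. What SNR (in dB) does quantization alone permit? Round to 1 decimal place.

Ideal quantization SNR: 6.02 × 14 + 1.76 dB = 86.0 dB.

86.0 dB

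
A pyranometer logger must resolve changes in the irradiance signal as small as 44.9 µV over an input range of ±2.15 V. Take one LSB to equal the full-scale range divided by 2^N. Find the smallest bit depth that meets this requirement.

17 bits

Range = 2.15 − (-2.15) = 4.3 V.
Levels needed ≥ 4.3/44.9 µV = 95770. 2^17 = 131072 suffices, so N_min = 17.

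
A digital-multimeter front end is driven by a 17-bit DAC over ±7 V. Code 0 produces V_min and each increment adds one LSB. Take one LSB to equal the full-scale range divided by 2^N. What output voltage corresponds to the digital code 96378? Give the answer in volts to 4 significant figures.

Range = 7 − (-7) = 14 V. LSB = 14 V / 2^17.
V_out = -7 + 96378 × (14/131072) V
      = -7 + 10.2943 = 3.29428 V.

3.294 V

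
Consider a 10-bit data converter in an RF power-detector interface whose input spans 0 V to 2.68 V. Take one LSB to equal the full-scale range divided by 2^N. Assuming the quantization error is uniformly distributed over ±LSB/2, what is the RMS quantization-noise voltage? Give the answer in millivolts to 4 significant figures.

0.7555 mV

Full-scale range = 2.68 V.
LSB = 2.68 V / 2^10 = 2.61719 mV.
RMS of a uniform error over width LSB is LSB/√12 = 0.7555 mV.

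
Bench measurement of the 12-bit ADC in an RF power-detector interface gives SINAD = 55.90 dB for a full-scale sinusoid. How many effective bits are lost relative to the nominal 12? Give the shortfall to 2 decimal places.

3.01 bits

Effective bits = (55.90 − 1.76)/6.02 = 8.9934.
Lost resolution: 12 − 8.9934 = 3.0066 bits.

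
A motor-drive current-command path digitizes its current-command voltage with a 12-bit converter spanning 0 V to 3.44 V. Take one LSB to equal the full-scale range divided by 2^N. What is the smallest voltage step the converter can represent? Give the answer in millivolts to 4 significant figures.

0.8398 mV

Range is 3.44 V.
Number of codes = 2^12 = 4096.
LSB = 3.44 V / 2^12 = 0.8398 mV.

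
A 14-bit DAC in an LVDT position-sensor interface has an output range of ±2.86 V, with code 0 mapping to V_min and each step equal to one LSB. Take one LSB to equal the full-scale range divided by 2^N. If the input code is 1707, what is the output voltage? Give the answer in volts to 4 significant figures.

Range = 2.86 − (-2.86) = 5.72 V. LSB = 5.72 V / 2^14.
Output = V_min + (1707/16384) × range = -2.86 + 0.104187 × 5.72 V
      = -2.86 + 0.595950 = -2.26405 V.

-2.264 V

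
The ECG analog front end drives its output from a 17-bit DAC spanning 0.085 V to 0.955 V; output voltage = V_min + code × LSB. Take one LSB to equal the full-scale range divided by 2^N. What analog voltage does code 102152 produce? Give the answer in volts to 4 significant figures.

0.7630 V

Range = 0.955 − (0.085) = 0.87 V. LSB = 0.87 V / 2^17.
V_out = 0.085 + 102152 × (0.87/131072) V
      = 0.085 + 0.678041 = 0.763041 V.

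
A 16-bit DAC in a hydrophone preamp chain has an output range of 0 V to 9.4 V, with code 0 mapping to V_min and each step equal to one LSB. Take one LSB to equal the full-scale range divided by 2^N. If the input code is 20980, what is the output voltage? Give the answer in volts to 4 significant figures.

V_FS = 9.4 V. LSB = 9.4 V / 2^16.
V_out = 0 + 20980 × (9.4/65536) V
      = 0 + 3.00922 = 3.00922 V.

3.009 V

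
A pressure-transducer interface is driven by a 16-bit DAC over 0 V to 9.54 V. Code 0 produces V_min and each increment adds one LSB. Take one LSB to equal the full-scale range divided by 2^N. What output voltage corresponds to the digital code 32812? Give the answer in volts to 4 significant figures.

Range is 9.54 V. LSB = 9.54 V / 2^16.
V_out = V_min + code × LSB = 0 V + 32812 × 9.54 V / 65536
      = 0 V + 4.77641 V = 4.77641 V.

4.776 V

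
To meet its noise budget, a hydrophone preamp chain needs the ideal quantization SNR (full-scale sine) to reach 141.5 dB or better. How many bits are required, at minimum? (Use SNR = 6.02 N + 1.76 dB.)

6.02 N + 1.76 ≥ 141.5 gives N ≥ 23.213, so the minimum integer is 24.

24 bits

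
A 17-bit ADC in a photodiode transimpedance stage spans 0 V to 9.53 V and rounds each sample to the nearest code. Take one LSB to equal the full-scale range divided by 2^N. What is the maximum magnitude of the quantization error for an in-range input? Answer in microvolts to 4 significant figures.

36.35 µV

Span = 9.53 V.
LSB = 9.53 V / 2^17 = 72.7081 µV.
|e|_max = LSB/2 = 36.35 µV.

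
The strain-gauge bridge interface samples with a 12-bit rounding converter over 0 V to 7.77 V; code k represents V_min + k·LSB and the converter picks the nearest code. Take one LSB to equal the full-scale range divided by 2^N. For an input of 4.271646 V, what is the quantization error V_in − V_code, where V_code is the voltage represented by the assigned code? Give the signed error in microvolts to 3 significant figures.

V_FS = 7.77 V. LSB = 7.77 V / 2^12 ≈ 1.897 mV.
(V_in − V_min)/LSB = (4.271646 − (0)) × 4096/7.77 = 2251.8227 → nearest code k = 2252.
V_code = V_min + k × range/2^12 = 0 + 2252 × 7.77/4096 = 4.271982422 V.
Error = V_in − V_code = 4.271646 − (4.271982422) = −336 µV.

−336 µV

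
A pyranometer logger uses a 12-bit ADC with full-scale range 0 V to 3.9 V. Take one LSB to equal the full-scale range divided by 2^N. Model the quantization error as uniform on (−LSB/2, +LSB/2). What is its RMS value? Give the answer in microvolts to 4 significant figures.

274.9 µV

V_FS = 3.9 V.
One LSB is 3.9 V / 4096 = 0.952148 mV.
σ_q = LSB/√12 = 0.952148 mV/3.4641 = 274.9 µV.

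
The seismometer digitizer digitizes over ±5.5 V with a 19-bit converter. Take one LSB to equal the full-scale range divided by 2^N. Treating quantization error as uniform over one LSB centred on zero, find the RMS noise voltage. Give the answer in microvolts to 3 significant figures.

6.06 µV

Span: 5.5 V − (-5.5 V) = 11 V.
One LSB is 11 V / 524288 = 20.981 µV.
σ_q = LSB/√12 = 20.981 µV/3.4641 = 6.06 µV.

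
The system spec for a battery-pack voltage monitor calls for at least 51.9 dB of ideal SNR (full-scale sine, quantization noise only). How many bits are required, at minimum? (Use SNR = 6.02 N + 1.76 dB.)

9 bits

Required N = ⌈(51.9 − 1.76)/6.02⌉ = ⌈8.329⌉ = 9.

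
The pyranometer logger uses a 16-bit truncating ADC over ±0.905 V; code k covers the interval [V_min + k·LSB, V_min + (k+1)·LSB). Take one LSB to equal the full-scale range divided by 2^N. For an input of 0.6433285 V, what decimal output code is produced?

Range = 0.905 − (-0.905) = 1.81 V. LSB = 1.81 V / 2^16 ≈ 27.62 µV.
(V_in − V_min) × 2^16/range = (0.6433285 − (-0.905)) × 65536/1.81 = 56061.468.
Floor → code = 56061.

56061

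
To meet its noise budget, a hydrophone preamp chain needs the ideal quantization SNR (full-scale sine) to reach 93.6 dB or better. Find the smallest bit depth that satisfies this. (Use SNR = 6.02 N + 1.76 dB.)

16 bits

Solving 6.02 N ≥ 93.6 − 1.76: N ≥ 15.256. Round up → N = 16.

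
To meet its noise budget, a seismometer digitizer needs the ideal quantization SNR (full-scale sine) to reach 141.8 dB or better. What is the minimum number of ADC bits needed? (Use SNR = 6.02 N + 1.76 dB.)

24 bits

N ≥ (141.8 − 1.76)/6.02 = 23.262 → N_min = 24.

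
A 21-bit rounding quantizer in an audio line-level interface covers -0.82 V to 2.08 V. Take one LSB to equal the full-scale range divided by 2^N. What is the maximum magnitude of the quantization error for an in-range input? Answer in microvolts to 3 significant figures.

Span: 2.08 V − (-0.82 V) = 2.9 V.
LSB = 2.9 V / 2^21 = 1.3828 µV.
Worst-case error for round-to-nearest is half an LSB: 0.691 µV.

0.691 µV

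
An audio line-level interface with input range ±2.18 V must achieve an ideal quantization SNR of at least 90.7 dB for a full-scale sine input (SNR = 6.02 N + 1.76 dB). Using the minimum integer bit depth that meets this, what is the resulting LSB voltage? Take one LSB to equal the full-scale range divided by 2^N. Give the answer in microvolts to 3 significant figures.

Span: 2.18 V − (-2.18 V) = 4.36 V.
Solving 6.02 N ≥ 90.7 − 1.76: N ≥ 14.774. Round up → N = 15.
Step size = 4.36/32768 V = 133 µV.

133 µV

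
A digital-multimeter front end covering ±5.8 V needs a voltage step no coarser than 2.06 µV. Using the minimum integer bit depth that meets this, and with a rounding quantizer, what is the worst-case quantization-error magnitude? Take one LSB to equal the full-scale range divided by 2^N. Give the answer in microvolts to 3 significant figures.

The full-scale span is 5.8 − (-5.8) = 11.6 V.
Levels needed ≥ 11.6/2.06 µV = 5.631e6. 2^23 = 8388608 suffices, so N_min = 23.
One LSB is 11.6 V / 8388608 = 1.3828 µV.
Half an LSB is 0.691 µV.

0.691 µV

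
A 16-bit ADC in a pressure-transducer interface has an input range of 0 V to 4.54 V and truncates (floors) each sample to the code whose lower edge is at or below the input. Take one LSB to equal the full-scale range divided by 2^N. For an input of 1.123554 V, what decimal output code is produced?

V_FS = 4.54 V. LSB = 4.54 V / 2^16 ≈ 69.27 µV.
V_in − V_min = 1.123554 − (0) = 1.123554 V.
Divide by LSB: 1.123554 × 65536/4.54 = 16218.7742.
Truncating gives code 16218.

16218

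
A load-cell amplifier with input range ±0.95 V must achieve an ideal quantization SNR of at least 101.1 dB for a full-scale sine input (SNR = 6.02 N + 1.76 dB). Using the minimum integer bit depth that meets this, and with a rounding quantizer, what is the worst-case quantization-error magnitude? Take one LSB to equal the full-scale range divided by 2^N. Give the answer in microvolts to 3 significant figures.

7.25 µV

The full-scale span is 0.95 − (-0.95) = 1.9 V.
6.02 N + 1.76 ≥ 101.1 gives N ≥ 16.502, so the minimum integer is 17.
Step size = 1.9/131072 V = 14.496 µV.
|e|_max = LSB/2 = 7.25 µV.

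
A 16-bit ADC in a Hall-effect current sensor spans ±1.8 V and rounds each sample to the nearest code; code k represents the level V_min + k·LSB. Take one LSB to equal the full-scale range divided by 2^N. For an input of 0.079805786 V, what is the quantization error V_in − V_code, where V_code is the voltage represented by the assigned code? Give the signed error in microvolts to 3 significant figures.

−9.89 µV

Span: 1.8 V − (-1.8 V) = 3.6 V. LSB = 3.6 V / 2^16 ≈ 54.93 µV.
Position in LSBs: (0.079805786 − (-1.8)) × 65536/3.6 = 34220.8200; rounding gives k = 34221.
V_code = -1.8 + (34221/65536) × 3.6 = 0.079815673828 V.
e = 0.079805786 − (0.079815673828) = −9.89 µV.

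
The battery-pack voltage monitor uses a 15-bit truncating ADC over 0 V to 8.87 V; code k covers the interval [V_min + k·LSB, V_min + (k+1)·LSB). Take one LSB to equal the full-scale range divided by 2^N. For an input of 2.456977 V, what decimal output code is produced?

Range is 8.87 V. LSB = 8.87 V / 2^15 ≈ 270.7 µV.
(V_in − V_min) × 2^15/range = (2.456977 − (0)) × 32768/8.87 = 9076.688.
Floor → code = 9076.

9076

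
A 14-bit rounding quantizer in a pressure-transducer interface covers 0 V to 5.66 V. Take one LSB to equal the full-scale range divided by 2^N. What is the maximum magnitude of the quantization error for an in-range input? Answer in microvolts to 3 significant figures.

V_FS = 5.66 V.
Step size = 5.66/16384 V = 345.46 µV.
A rounding quantizer has |error| ≤ LSB/2 = 173 µV.

173 µV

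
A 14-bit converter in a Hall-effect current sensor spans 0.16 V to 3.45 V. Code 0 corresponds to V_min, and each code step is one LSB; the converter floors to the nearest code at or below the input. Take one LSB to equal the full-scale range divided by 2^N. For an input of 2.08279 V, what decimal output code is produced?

Full-scale range = 3.45 V − (0.16 V) = 3.29 V. LSB = 3.29 V / 2^14 ≈ 200.8 µV.
(V_in − V_min) × 2^14/range = (2.08279 − (0.16)) × 16384/3.29 = 9575.377.
Floor → code = 9575.

9575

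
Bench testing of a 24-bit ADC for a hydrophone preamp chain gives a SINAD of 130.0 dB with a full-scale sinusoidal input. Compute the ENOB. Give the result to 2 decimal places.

21.30 bits

(130.0 − 1.76) / 6.02 = 128.24/6.02 = 21.3023 effective bits.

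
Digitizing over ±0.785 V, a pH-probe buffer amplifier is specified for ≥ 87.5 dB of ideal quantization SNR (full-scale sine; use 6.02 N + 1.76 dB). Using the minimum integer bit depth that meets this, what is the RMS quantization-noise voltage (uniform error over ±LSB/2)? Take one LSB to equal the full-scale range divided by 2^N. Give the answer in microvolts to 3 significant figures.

13.8 µV

Range = 0.785 − (-0.785) = 1.57 V.
N ≥ (87.5 − 1.76)/6.02 = 14.243 → N_min = 15.
LSB = 1.57 V / 2^15 = 47.913 µV.
σ_q = LSB/√12 = 47.913 µV/3.4641 = 13.8 µV.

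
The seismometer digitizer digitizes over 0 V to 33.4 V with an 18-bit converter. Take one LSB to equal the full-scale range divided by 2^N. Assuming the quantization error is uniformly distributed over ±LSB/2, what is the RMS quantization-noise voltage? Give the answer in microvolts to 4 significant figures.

36.78 µV

Range is 33.4 V.
LSB = 33.4 V ÷ 2^18 = 33.4/262144 V = 127.411 µV.
For a uniform distribution on [−LSB/2, +LSB/2], V_rms = LSB/√12 = 127.411 µV/3.4641 = 36.78 µV.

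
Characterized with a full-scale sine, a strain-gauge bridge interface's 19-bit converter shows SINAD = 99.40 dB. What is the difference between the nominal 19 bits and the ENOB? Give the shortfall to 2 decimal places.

N_eff = (99.40 − 1.76)/6.02 = 16.2193 bits.
Shortfall = 19 − 16.2193 = 2.7807 bits.

2.78 bits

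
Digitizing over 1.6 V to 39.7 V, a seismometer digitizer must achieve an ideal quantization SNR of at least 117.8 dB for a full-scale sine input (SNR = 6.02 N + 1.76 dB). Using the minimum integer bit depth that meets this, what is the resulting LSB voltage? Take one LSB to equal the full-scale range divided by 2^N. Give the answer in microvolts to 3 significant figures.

Span: 39.7 V − (1.6 V) = 38.1 V.
N ≥ (117.8 − 1.76)/6.02 = 19.276 → N_min = 20.
LSB = 38.1 V / 2^20 = 36.3 µV.

36.3 µV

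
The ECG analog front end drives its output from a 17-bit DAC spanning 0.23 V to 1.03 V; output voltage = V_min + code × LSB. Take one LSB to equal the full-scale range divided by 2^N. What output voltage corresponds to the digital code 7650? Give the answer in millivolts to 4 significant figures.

276.7 mV

Full-scale range = 1.03 V − (0.23 V) = 0.8 V. LSB = 0.8 V / 2^17.
Output = V_min + (7650/131072) × range = 0.23 + 0.0583649 × 0.8 V
      = 0.23 + 0.0466919 = 0.276692 V.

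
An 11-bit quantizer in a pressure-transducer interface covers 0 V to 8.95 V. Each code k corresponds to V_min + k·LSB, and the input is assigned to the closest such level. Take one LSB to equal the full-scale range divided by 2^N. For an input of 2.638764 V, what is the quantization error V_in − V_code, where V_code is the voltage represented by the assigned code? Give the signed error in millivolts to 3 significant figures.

Full-scale range = 8.95 V. LSB = 8.95 V / 2^11 ≈ 4.370 mV.
(2.638764 − (0)) / LSB = 2.638764 × 2048/8.95 = 603.8200. Nearest integer: k = 604.
V_code = V_min + k × range/2^11 = 0 + 604 × 8.95/2048 = 2.639550781 V.
e = 2.638764 − (2.639550781) = −0.787 mV.

−0.787 mV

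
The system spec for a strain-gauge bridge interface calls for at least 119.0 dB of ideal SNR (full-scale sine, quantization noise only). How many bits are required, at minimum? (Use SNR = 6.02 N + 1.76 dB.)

20 bits

Solving 6.02 N ≥ 119.0 − 1.76: N ≥ 19.475. Round up → N = 20.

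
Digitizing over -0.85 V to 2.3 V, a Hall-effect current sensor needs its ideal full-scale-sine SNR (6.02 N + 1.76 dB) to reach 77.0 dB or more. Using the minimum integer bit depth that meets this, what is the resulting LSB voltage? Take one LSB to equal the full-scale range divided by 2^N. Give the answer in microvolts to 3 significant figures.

Range = 2.3 − (-0.85) = 3.15 V.
N ≥ (77.0 − 1.76)/6.02 = 12.498 → N_min = 13.
Step size = 3.15/8192 V = 385 µV.

385 µV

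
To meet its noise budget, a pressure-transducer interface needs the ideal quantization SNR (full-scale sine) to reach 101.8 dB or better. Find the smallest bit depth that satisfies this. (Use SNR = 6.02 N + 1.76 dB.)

17 bits

Required N = ⌈(101.8 − 1.76)/6.02⌉ = ⌈16.618⌉ = 17.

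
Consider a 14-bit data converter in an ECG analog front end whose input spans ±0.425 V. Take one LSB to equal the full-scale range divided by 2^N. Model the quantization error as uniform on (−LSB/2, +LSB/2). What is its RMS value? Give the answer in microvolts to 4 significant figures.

The full-scale span is 0.425 − (-0.425) = 0.85 V.
LSB = 0.85 V / 2^14 = 51.8799 µV.
V_rms = LSB/√12 = 51.8799 µV / √12 = 14.98 µV.

14.98 µV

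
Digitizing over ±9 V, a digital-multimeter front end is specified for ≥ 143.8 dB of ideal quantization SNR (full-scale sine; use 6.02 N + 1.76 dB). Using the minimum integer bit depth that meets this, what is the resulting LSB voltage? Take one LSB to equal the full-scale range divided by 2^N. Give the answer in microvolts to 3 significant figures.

1.07 µV

Range = 9 − (-9) = 18 V.
Required N = ⌈(143.8 − 1.76)/6.02⌉ = ⌈23.595⌉ = 24.
LSB = 18 V ÷ 2^24 = 18/16777216 V = 1.07 µV.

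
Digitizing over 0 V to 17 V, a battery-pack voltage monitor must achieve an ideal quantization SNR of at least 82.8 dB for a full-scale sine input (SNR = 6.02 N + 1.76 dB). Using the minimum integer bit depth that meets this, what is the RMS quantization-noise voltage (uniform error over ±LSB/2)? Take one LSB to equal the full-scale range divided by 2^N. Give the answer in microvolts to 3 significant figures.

300 µV

Range is 17 V.
N ≥ (82.8 − 1.76)/6.02 = 13.462 → N_min = 14.
Step size = 17/16384 V = 1.0376 mV.
σ_q = LSB/√12 = 1.0376 mV/3.4641 = 300 µV.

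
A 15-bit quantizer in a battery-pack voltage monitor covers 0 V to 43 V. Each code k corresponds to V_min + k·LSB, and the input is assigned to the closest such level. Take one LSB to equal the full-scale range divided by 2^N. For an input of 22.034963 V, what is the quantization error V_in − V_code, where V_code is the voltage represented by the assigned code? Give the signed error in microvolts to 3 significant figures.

−437 µV

Span = 43 V. LSB = 43 V / 2^15 ≈ 1.312 mV.
Position in LSBs: (22.034963 − (0)) × 32768/43 = 16791.6667; rounding gives k = 16792.
V_code = 0 + (16792/32768) × 43 = 22.035400391 V.
V_in − V_code = 22.034963 − (22.035400391) = −437 µV.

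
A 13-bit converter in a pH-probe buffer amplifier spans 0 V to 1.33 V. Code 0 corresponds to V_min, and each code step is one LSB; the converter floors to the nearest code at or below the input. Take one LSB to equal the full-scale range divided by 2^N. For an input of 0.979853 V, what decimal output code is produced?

6035

Range is 1.33 V. LSB = 1.33 V / 2^13 ≈ 162.4 µV.
V_in − V_min = 0.979853 − (0) = 0.979853 V.
Divide by LSB: 0.979853 × 8192/1.33 = 6035.3051.
Truncating gives code 6035.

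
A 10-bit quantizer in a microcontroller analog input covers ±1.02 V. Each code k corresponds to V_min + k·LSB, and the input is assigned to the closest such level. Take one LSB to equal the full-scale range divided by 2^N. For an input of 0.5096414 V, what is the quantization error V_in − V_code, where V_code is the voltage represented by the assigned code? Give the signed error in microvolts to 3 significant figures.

Full-scale range = 1.02 V − (-1.02 V) = 2.04 V. LSB = 2.04 V / 2^10 ≈ 1.992 mV.
(V_in − V_min)/LSB = (0.5096414 − (-1.02)) × 1024/2.04 = 767.8200 → nearest code k = 768.
V_code = -1.02 + (768/1024) × 2.04 = 0.5100000000 V.
Error = V_in − V_code = 0.5096414 − (0.5100000000) = −359 µV.

−359 µV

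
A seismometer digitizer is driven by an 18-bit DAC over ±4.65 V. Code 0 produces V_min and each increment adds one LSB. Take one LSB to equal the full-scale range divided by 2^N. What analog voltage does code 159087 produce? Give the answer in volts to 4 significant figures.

0.9939 V

Full-scale range = 4.65 V − (-4.65 V) = 9.3 V. LSB = 9.3 V / 2^18.
V_out = V_min + code × LSB = -4.65 V + 159087 × 9.3 V / 262144
      = -4.65 + 5.64388 = 0.993879 V.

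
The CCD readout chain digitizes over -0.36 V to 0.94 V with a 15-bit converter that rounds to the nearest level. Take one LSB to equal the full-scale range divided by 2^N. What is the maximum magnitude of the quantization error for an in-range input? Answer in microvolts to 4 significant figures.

The full-scale span is 0.94 − (-0.36) = 1.3 V.
LSB = 1.3 V / 2^15 = 39.6729 µV.
A rounding quantizer has |error| ≤ LSB/2 = 19.84 µV.

19.84 µV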